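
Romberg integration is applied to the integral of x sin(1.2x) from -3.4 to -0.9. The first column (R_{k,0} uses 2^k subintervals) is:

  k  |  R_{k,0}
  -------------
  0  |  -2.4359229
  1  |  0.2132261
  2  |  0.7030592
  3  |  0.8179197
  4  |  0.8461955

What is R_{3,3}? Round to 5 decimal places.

0.85560

R_{1,1} = (4·0.2132261 − (-2.4359229)) / 3 = 1.0962758
R_{2,1} = (4·0.7030592 − 0.2132261) / 3 = 0.8663369
R_{3,1} = (4·0.8179197 − 0.7030592) / 3 = 0.8562065
R_{2,2} = 0.8663369 + (0.8663369 − 1.0962758)/15 = 0.8510076
R_{3,2} = 0.8562065 + (0.8562065 − 0.8663369)/15 = 0.8555311
R_{3,3} = (64·0.8555311 − 0.8510076) / 63 = 0.8556029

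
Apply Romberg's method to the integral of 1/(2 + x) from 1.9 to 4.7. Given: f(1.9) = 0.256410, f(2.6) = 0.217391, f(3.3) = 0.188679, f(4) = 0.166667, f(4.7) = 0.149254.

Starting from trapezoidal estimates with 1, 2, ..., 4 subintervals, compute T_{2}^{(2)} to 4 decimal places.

T_{0}^{(0)} (trapezoid, 1 panel, h=2.8000): 0.567930
T_{1}^{(0)} (trapezoid, 2 panels, h=1.4000): 0.548115
T_{2}^{(0)} (trapezoid, 4 panels, h=0.7000): 0.542898
T_{1}^{(1)} = 0.548115 + (0.548115 − 0.567930)/3 = 0.541510
T_{2}^{(1)} = 0.542898 + (0.542898 − 0.548115)/3 = 0.541159
T_{2}^{(2)} = 0.541159 + (0.541159 − 0.541510)/15 = 0.541136

0.5411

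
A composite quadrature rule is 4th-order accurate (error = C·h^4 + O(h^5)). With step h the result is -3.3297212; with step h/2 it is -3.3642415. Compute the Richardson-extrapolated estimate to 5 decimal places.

Extrapolated value = (16·A(h/2) − A(h)) / (16 − 1)
= (16·(-3.3642415) − (-3.3297212)) / 15
= -50.4981428 / 15 = -3.3665429

-3.36654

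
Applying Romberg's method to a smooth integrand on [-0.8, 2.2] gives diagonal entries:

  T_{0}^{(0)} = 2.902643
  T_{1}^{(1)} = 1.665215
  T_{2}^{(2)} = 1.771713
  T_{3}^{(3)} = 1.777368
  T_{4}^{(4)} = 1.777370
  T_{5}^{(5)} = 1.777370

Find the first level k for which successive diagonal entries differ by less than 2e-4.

|T_{1}^{(1)} − T_{0}^{(0)}| = 1.237428 ≥ 2e-4
|T_{2}^{(2)} − T_{1}^{(1)}| = 0.106498 ≥ 2e-4
|T_{3}^{(3)} − T_{2}^{(2)}| = 0.005655 ≥ 2e-4
|T_{4}^{(4)} − T_{3}^{(3)}| = 0.000002 < 2e-4

k = 4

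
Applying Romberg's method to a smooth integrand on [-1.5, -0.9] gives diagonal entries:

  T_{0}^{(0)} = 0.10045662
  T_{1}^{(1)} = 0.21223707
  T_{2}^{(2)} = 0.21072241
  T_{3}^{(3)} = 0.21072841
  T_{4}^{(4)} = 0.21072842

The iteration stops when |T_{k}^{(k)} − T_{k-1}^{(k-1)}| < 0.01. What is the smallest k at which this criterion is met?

k = 2

|T_{1}^{(1)} − T_{0}^{(0)}| = 0.11178045 ≥ 0.01
|T_{2}^{(2)} − T_{1}^{(1)}| = 0.00151466 < 0.01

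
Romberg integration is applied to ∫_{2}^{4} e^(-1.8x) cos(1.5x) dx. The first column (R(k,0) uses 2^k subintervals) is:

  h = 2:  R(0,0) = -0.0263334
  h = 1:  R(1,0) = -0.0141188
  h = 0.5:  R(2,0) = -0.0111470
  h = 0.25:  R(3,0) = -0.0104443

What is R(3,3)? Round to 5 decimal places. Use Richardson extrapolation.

-0.01021

Richardson extrapolation on the trapezoidal column (denominator 4−1=3):
R(1,1) = -0.0141188 + (-0.0141188 − (-0.0263334))/3 = -0.0100473
R(2,1) = (4·(-0.0111470) − (-0.0141188)) / 3 = -0.0101564
R(3,1) = (4·(-0.0104443) − (-0.0111470)) / 3 = -0.0102101
R(2,2) = (16·(-0.0101564) − (-0.0100473)) / 15 = -0.0101637
R(3,2) = (16·(-0.0102101) − (-0.0101564)) / 15 = -0.0102137
R(3,3) = -0.0102137 + (-0.0102137 − (-0.0101637))/63 = -0.0102145
(Column j=1 coincides with Simpson's rule on the same nodes.)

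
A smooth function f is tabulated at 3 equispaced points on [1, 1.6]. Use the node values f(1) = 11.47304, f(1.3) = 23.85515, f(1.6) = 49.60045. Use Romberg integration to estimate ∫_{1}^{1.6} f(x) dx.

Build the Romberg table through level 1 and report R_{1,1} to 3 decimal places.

15.649

R_{0,0} (trapezoid, 1 panel, h=0.6000): 18.32205
R_{1,0} (trapezoid, 2 panels, h=0.3000): 16.31757
R_{1,1} = 16.31757 + (16.31757 − 18.32205)/3 = 15.64941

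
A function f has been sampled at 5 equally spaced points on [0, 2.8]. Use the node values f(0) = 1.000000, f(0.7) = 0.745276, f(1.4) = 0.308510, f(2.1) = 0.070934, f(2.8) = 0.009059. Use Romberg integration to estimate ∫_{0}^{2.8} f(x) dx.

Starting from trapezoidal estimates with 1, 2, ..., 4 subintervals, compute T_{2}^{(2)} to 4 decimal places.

T_{0}^{(0)} (trapezoid, 1 panel, h=2.8000): 1.412683
T_{1}^{(0)} (trapezoid, 2 panels, h=1.4000): 1.138255
T_{2}^{(0)} (trapezoid, 4 panels, h=0.7000): 1.140475
T_{1}^{(1)} = 1.138255 + (1.138255 − 1.412683)/3 = 1.046779
T_{2}^{(1)} = 1.140475 + (1.140475 − 1.138255)/3 = 1.141215
T_{2}^{(2)} = 1.141215 + (1.141215 − 1.046779)/15 = 1.147511

1.1475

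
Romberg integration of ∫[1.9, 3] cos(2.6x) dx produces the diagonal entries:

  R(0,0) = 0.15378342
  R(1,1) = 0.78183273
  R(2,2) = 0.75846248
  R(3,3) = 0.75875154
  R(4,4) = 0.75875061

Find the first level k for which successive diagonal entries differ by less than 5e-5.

|R(1,1) − R(0,0)| = 0.62804931 ≥ 5e-5
|R(2,2) − R(1,1)| = 0.02337025 ≥ 5e-5
|R(3,3) − R(2,2)| = 0.00028906 ≥ 5e-5
|R(4,4) − R(3,3)| = 0.00000093 < 5e-5

k = 4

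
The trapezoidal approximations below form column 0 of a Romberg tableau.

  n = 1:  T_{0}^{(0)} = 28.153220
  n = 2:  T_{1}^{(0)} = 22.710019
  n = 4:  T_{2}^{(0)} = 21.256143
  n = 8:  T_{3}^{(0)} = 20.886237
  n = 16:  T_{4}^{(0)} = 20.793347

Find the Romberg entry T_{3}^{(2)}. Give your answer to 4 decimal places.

Richardson extrapolation on the trapezoidal column (denominator 4−1=3):
T_{2}^{(1)} = (4·21.256143 − 22.710019) / 3 = 20.771518
T_{3}^{(1)} = 20.886237 + (20.886237 − 21.256143)/3 = 20.762935
T_{3}^{(2)} = (16·20.762935 − 20.771518) / 15 = 20.762363

20.7624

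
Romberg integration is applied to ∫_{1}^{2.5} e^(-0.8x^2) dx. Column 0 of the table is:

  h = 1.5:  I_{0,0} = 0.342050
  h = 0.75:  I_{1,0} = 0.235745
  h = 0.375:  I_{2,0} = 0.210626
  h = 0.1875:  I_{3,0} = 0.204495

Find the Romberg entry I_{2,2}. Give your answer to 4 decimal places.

Richardson extrapolation on the trapezoidal column (denominator 4−1=3):
I_{1,1} = (4·0.235745 − 0.342050) / 3 = 0.200310
I_{2,1} = (4·0.210626 − 0.235745) / 3 = 0.202253
I_{2,2} = 0.202253 + (0.202253 − 0.200310)/15 = 0.202383
(Column j=1 coincides with Simpson's rule on the same nodes.)

0.2024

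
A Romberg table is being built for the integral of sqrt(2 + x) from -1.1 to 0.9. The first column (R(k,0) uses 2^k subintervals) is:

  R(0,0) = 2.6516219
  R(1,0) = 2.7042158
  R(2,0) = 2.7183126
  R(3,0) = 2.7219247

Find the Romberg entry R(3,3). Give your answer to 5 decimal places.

R(1,1) = 2.7042158 + (2.7042158 − 2.6516219)/3 = 2.7217471
R(2,1) = (4·2.7183126 − 2.7042158) / 3 = 2.7230115
R(3,1) = (4·2.7219247 − 2.7183126) / 3 = 2.7231287
R(2,2) = (16·2.7230115 − 2.7217471) / 15 = 2.7230958
R(3,2) = 2.7231287 + (2.7231287 − 2.7230115)/15 = 2.7231365
R(3,3) = 2.7231365 + (2.7231365 − 2.7230958)/63 = 2.7231371
(Column j=1 coincides with Simpson's rule on the same nodes.)

2.72314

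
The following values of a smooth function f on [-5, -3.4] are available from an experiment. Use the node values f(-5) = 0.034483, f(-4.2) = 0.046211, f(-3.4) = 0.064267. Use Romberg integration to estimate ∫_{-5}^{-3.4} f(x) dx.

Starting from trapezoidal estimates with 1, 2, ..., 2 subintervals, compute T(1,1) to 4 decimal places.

0.0756

T(0,0) (trapezoid, 1 panel, h=1.6000): 0.079000
T(1,0) (trapezoid, 2 panels, h=0.8000): 0.076469
T(1,1) = 0.076469 + (0.076469 − 0.079000)/3 = 0.075625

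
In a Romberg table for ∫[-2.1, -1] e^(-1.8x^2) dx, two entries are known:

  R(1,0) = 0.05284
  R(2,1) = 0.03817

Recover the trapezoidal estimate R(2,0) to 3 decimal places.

0.042

From R(2,1) = (4·R(2,0) − R(1,0))/3, solve for R(2,0):
4·R(2,0) = 3·0.03817 + 0.05284 = 0.16735
R(2,0) = 0.04184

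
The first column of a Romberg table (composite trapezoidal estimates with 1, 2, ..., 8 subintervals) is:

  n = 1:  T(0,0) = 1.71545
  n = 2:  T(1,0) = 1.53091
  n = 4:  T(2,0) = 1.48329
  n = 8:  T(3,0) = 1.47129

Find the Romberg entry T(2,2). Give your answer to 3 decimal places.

Richardson extrapolation on the trapezoidal column (denominator 4−1=3):
T(1,1) = 1.53091 + (1.53091 − 1.71545)/3 = 1.46940
T(2,1) = (4·1.48329 − 1.53091) / 3 = 1.46742
T(2,2) = (16·1.46742 − 1.46940) / 15 = 1.46729

1.467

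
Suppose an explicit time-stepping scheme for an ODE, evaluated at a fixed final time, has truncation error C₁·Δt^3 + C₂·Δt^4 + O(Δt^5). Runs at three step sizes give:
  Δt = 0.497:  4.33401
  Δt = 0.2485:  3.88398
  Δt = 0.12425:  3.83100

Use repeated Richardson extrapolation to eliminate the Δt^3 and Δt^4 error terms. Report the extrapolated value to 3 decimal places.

3.824

First eliminate the Δt^3 term (factor 2^3 = 8):
  B₁ = (8·3.88398 − 4.33401)/7 = 3.81969
  B₂ = (8·3.83100 − 3.88398)/7 = 3.82343
Then eliminate the Δt^4 term (factor 2^4 = 16):
  (16·3.82343 − 3.81969)/15 = 3.82368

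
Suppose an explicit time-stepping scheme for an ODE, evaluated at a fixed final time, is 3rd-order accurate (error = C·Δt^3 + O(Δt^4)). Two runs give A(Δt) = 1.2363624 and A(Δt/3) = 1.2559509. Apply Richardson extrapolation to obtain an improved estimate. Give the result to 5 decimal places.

The leading error scales as Δt^3; refining by a factor of 3 reduces it by 3^3 = 27.
Extrapolated value = (27·A(Δt/3) − A(Δt)) / (27 − 1)
= (27·1.2559509 − 1.2363624) / 26
= 32.6743119 / 26 = 1.2567043

1.25670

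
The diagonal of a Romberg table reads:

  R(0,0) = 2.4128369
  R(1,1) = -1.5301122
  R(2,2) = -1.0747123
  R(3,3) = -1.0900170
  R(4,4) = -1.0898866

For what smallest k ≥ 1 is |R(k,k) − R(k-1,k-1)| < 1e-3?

k = 4

|R(1,1) − R(0,0)| = 3.9429491 ≥ 1e-3
|R(2,2) − R(1,1)| = 0.4553999 ≥ 1e-3
|R(3,3) − R(2,2)| = 0.0153047 ≥ 1e-3
|R(4,4) − R(3,3)| = 0.0001304 < 1e-3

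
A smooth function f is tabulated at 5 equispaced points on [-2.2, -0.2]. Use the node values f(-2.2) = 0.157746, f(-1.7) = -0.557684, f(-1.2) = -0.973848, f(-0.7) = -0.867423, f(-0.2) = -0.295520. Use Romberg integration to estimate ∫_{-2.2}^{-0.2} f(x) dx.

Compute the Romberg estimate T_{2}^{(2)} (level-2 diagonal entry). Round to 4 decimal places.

T_{0}^{(0)} (trapezoid, 1 panel, h=2.0000): -0.137774
T_{1}^{(0)} (trapezoid, 2 panels, h=1.0000): -1.042735
T_{2}^{(0)} (trapezoid, 4 panels, h=0.5000): -1.233921
T_{1}^{(1)} = -1.042735 + (-1.042735 − (-0.137774))/3 = -1.344389
T_{2}^{(1)} = -1.233921 + (-1.233921 − (-1.042735))/3 = -1.297650
T_{2}^{(2)} = -1.297650 + (-1.297650 − (-1.344389))/15 = -1.294534

-1.2945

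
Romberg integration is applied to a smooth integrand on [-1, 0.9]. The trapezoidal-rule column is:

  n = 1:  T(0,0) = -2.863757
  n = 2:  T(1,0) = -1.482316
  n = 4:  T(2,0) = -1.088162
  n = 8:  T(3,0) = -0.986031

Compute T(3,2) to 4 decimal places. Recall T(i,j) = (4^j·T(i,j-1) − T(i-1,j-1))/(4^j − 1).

T(2,1) = (4·(-1.088162) − (-1.482316)) / 3 = -0.956777
T(3,1) = (4·(-0.986031) − (-1.088162)) / 3 = -0.951987
T(3,2) = (16·(-0.951987) − (-0.956777)) / 15 = -0.951668

-0.9517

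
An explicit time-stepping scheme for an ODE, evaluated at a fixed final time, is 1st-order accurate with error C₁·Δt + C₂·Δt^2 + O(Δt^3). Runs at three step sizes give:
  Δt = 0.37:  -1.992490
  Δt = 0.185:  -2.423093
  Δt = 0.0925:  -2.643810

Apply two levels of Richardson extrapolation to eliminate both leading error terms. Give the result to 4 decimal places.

-2.8681

First eliminate the Δt term (factor 2^1 = 2):
  B₁ = (2·(-2.423093) − (-1.992490))/1 = -2.853696
  B₂ = (2·(-2.643810) − (-2.423093))/1 = -2.864527
Then eliminate the Δt^2 term (factor 2^2 = 4):
  (4·(-2.864527) − (-2.853696))/3 = -2.868137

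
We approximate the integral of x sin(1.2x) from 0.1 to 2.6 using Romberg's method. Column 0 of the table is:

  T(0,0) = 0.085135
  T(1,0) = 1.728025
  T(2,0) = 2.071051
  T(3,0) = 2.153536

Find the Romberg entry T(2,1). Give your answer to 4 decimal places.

2.1854

T(2,1) = (4·2.071051 − 1.728025) / 3 = 2.185393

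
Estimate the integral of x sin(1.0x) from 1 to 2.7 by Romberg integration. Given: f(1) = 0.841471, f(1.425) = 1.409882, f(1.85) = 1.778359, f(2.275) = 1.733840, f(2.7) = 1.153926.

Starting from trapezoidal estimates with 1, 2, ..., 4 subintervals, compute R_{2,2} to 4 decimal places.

R_{0,0} (trapezoid, 1 panel, h=1.7000): 1.696087
R_{1,0} (trapezoid, 2 panels, h=0.8500): 2.359649
R_{2,0} (trapezoid, 4 panels, h=0.4250): 2.515906
R_{1,1} = 2.359649 + (2.359649 − 1.696087)/3 = 2.580836
R_{2,1} = 2.515906 + (2.515906 − 2.359649)/3 = 2.567992
R_{2,2} = 2.567992 + (2.567992 − 2.580836)/15 = 2.567136

2.5671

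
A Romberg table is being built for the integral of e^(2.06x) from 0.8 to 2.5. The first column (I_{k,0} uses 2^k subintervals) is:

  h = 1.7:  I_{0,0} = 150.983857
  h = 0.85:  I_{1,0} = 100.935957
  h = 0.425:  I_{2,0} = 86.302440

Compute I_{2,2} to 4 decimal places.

81.2360

I_{1,1} = 100.935957 + (100.935957 − 150.983857)/3 = 84.253324
I_{2,1} = (4·86.302440 − 100.935957) / 3 = 81.424601
I_{2,2} = 81.424601 + (81.424601 − 84.253324)/15 = 81.236019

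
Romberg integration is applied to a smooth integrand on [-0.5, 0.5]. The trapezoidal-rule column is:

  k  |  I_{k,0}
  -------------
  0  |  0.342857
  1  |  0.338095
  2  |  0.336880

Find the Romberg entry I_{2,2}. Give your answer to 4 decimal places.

I_{1,1} = 0.338095 + (0.338095 − 0.342857)/3 = 0.336508
I_{2,1} = (4·0.336880 − 0.338095) / 3 = 0.336475
I_{2,2} = 0.336475 + (0.336475 − 0.336508)/15 = 0.336473

0.3365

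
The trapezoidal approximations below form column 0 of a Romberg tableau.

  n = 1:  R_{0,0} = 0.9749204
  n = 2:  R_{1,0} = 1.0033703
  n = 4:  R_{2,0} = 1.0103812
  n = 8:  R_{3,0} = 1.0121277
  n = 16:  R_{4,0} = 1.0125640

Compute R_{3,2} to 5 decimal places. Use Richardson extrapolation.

R_{2,1} = 1.0103812 + (1.0103812 − 1.0033703)/3 = 1.0127182
R_{3,1} = (4·1.0121277 − 1.0103812) / 3 = 1.0127099
R_{3,2} = (16·1.0127099 − 1.0127182) / 15 = 1.0127093
(Column j=1 coincides with Simpson's rule on the same nodes.)

1.01271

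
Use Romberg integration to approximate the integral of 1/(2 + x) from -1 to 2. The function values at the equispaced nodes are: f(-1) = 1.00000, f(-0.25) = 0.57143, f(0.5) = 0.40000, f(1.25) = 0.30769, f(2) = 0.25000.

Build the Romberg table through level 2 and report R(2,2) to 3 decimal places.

1.389

R(0,0) (trapezoid, 1 panel, h=3.0000): 1.87500
R(1,0) (trapezoid, 2 panels, h=1.5000): 1.53750
R(2,0) (trapezoid, 4 panels, h=0.7500): 1.42809
R(1,1) = 1.53750 + (1.53750 − 1.87500)/3 = 1.42500
R(2,1) = 1.42809 + (1.42809 − 1.53750)/3 = 1.39162
R(2,2) = 1.39162 + (1.39162 − 1.42500)/15 = 1.38939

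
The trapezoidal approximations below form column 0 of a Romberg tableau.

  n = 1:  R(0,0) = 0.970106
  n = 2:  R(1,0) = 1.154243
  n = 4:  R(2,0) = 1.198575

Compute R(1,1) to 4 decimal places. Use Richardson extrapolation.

Richardson extrapolation on the trapezoidal column (denominator 4−1=3):
R(1,1) = 1.154243 + (1.154243 − 0.970106)/3 = 1.215622

1.2156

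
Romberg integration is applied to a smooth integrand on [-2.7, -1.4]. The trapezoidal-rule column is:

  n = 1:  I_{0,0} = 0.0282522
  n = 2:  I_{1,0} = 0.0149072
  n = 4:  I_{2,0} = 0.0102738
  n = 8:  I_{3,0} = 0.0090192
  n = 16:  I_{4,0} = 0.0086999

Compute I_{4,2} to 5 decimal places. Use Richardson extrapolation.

0.00859

Richardson extrapolation on the trapezoidal column (denominator 4−1=3):
I_{3,1} = (4·0.0090192 − 0.0102738) / 3 = 0.0086010
I_{4,1} = 0.0086999 + (0.0086999 − 0.0090192)/3 = 0.0085935
I_{4,2} = 0.0085935 + (0.0085935 − 0.0086010)/15 = 0.0085930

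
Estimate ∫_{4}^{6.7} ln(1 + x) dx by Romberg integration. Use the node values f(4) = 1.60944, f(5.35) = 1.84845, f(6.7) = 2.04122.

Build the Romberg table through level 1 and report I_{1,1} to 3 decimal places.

I_{0,0} (trapezoid, 1 panel, h=2.7000): 4.92839
I_{1,0} (trapezoid, 2 panels, h=1.3500): 4.95960
I_{1,1} = 4.95960 + (4.95960 − 4.92839)/3 = 4.97000

4.970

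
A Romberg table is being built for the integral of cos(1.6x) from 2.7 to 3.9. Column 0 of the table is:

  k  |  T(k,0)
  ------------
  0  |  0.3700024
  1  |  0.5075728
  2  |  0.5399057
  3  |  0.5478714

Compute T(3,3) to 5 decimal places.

0.55052

Richardson extrapolation on the trapezoidal column (denominator 4−1=3):
T(1,1) = (4·0.5075728 − 0.3700024) / 3 = 0.5534296
T(2,1) = 0.5399057 + (0.5399057 − 0.5075728)/3 = 0.5506833
T(3,1) = 0.5478714 + (0.5478714 − 0.5399057)/3 = 0.5505266
T(2,2) = (16·0.5506833 − 0.5534296) / 15 = 0.5505002
T(3,2) = (16·0.5505266 − 0.5506833) / 15 = 0.5505162
T(3,3) = (64·0.5505162 − 0.5505002) / 63 = 0.5505165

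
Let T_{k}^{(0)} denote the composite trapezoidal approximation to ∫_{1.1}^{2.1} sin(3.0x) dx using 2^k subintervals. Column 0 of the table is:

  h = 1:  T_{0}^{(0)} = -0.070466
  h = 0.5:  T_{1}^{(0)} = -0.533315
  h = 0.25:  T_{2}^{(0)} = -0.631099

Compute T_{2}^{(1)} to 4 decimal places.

-0.6637

T_{2}^{(1)} = -0.631099 + (-0.631099 − (-0.533315))/3 = -0.663694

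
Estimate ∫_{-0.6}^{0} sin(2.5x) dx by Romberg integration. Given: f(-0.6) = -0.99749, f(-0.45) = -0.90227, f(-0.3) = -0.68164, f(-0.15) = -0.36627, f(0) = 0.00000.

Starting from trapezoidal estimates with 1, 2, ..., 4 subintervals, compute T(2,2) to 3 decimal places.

T(0,0) (trapezoid, 1 panel, h=0.6000): -0.29925
T(1,0) (trapezoid, 2 panels, h=0.3000): -0.35412
T(2,0) (trapezoid, 4 panels, h=0.1500): -0.36734
T(1,1) = -0.35412 + (-0.35412 − (-0.29925))/3 = -0.37241
T(2,1) = -0.36734 + (-0.36734 − (-0.35412))/3 = -0.37175
T(2,2) = -0.37175 + (-0.37175 − (-0.37241))/15 = -0.37171

-0.372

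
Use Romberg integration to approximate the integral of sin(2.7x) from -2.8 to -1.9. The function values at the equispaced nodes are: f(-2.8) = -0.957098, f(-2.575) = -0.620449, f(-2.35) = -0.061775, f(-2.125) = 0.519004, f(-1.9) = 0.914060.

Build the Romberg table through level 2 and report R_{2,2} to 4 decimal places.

-0.0429

R_{0,0} (trapezoid, 1 panel, h=0.9000): -0.019367
R_{1,0} (trapezoid, 2 panels, h=0.4500): -0.037482
R_{2,0} (trapezoid, 4 panels, h=0.2250): -0.041566
R_{1,1} = -0.037482 + (-0.037482 − (-0.019367))/3 = -0.043520
R_{2,1} = -0.041566 + (-0.041566 − (-0.037482))/3 = -0.042927
R_{2,2} = -0.042927 + (-0.042927 − (-0.043520))/15 = -0.042887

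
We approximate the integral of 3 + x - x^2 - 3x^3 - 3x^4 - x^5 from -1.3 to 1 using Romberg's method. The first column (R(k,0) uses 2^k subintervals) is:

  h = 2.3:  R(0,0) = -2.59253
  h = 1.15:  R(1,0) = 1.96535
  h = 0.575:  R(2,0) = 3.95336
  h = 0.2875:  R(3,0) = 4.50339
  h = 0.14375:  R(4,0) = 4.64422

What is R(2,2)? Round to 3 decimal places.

4.691

Richardson extrapolation on the trapezoidal column (denominator 4−1=3):
R(1,1) = (4·1.96535 − (-2.59253)) / 3 = 3.48464
R(2,1) = (4·3.95336 − 1.96535) / 3 = 4.61603
R(2,2) = 4.61603 + (4.61603 − 3.48464)/15 = 4.69146
(Column j=1 coincides with Simpson's rule on the same nodes.)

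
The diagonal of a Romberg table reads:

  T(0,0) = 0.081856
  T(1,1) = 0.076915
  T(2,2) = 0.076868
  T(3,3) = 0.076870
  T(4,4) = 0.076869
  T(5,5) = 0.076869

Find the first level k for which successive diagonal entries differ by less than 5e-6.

k = 3

|T(1,1) − T(0,0)| = 0.004941 ≥ 5e-6
|T(2,2) − T(1,1)| = 0.000047 ≥ 5e-6
|T(3,3) − T(2,2)| = 0.000002 < 5e-6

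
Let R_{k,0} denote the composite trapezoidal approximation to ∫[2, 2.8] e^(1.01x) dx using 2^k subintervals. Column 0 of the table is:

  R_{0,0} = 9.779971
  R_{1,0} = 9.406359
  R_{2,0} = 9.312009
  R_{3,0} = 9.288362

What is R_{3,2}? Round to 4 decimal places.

R_{2,1} = 9.312009 + (9.312009 − 9.406359)/3 = 9.280559
R_{3,1} = (4·9.288362 − 9.312009) / 3 = 9.280480
R_{3,2} = 9.280480 + (9.280480 − 9.280559)/15 = 9.280475

9.2805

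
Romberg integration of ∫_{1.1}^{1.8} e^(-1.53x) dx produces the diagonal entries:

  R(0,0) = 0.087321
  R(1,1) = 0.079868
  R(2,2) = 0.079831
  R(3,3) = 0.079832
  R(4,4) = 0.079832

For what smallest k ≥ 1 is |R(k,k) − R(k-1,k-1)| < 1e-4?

|R(1,1) − R(0,0)| = 0.007453 ≥ 1e-4
|R(2,2) − R(1,1)| = 0.000037 < 1e-4

k = 2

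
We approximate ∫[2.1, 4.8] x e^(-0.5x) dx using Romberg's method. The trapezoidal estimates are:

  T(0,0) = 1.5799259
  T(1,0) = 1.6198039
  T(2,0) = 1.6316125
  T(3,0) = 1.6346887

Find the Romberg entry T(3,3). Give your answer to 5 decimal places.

1.63573

T(1,1) = (4·1.6198039 − 1.5799259) / 3 = 1.6330966
T(2,1) = (4·1.6316125 − 1.6198039) / 3 = 1.6355487
T(3,1) = (4·1.6346887 − 1.6316125) / 3 = 1.6357141
T(2,2) = 1.6355487 + (1.6355487 − 1.6330966)/15 = 1.6357122
T(3,2) = (16·1.6357141 − 1.6355487) / 15 = 1.6357251
T(3,3) = 1.6357251 + (1.6357251 − 1.6357122)/63 = 1.6357253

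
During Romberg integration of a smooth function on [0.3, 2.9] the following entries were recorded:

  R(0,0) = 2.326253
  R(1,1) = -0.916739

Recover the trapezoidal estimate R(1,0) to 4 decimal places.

From R(1,1) = (4·R(1,0) − R(0,0))/3, solve for R(1,0):
4·R(1,0) = 3·(-0.916739) + 2.326253 = -0.423964
R(1,0) = -0.105991

-0.1060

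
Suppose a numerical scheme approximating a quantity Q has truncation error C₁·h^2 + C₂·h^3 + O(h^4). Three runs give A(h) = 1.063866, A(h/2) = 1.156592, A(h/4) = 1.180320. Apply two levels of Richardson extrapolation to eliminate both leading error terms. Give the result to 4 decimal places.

1.1883

First eliminate the h^2 term (factor 2^2 = 4):
  B₁ = (4·1.156592 − 1.063866)/3 = 1.187501
  B₂ = (4·1.180320 − 1.156592)/3 = 1.188229
Then eliminate the h^3 term (factor 2^3 = 8):
  (8·1.188229 − 1.187501)/7 = 1.188333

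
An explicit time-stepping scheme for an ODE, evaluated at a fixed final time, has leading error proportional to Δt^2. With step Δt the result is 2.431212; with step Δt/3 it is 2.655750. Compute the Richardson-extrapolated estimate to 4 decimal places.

2.6838

The leading error scales as Δt^2; refining by a factor of 3 reduces it by 3^2 = 9.
Extrapolated value = (9·A(Δt/3) − A(Δt)) / (9 − 1)
= (9·2.655750 − 2.431212) / 8
= 21.470538 / 8 = 2.683817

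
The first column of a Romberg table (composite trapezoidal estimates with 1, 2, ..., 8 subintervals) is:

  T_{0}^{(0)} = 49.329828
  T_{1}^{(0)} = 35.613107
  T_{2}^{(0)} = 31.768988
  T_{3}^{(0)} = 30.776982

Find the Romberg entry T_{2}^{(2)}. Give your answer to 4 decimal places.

30.4507

Richardson extrapolation on the trapezoidal column (denominator 4−1=3):
T_{1}^{(1)} = 35.613107 + (35.613107 − 49.329828)/3 = 31.040867
T_{2}^{(1)} = 31.768988 + (31.768988 − 35.613107)/3 = 30.487615
T_{2}^{(2)} = (16·30.487615 − 31.040867) / 15 = 30.450732
(Column j=1 coincides with Simpson's rule on the same nodes.)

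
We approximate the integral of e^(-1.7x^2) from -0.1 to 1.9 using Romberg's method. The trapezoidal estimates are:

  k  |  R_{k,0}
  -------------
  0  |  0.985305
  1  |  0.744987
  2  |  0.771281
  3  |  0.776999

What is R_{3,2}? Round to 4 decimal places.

0.7788

R_{2,1} = 0.771281 + (0.771281 − 0.744987)/3 = 0.780046
R_{3,1} = 0.776999 + (0.776999 − 0.771281)/3 = 0.778905
R_{3,2} = 0.778905 + (0.778905 − 0.780046)/15 = 0.778829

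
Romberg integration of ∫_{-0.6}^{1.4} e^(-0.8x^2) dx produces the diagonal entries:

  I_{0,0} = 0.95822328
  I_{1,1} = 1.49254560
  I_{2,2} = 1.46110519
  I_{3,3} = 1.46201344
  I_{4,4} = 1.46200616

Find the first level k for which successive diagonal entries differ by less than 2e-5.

k = 4

|I_{1,1} − I_{0,0}| = 0.53432232 ≥ 2e-5
|I_{2,2} − I_{1,1}| = 0.03144041 ≥ 2e-5
|I_{3,3} − I_{2,2}| = 0.00090825 ≥ 2e-5
|I_{4,4} − I_{3,3}| = 0.00000728 < 2e-5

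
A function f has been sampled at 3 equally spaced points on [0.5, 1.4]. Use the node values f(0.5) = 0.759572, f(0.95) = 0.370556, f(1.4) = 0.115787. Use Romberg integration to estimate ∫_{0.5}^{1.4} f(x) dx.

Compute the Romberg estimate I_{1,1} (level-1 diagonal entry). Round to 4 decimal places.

0.3536

I_{0,0} (trapezoid, 1 panel, h=0.9000): 0.393912
I_{1,0} (trapezoid, 2 panels, h=0.4500): 0.363706
I_{1,1} = 0.363706 + (0.363706 − 0.393912)/3 = 0.353637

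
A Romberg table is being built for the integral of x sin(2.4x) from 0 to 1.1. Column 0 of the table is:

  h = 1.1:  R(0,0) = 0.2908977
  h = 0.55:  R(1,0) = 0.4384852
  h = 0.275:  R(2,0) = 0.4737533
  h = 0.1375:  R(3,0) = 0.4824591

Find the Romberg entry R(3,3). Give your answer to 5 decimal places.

0.48535

Richardson extrapolation on the trapezoidal column (denominator 4−1=3):
R(1,1) = (4·0.4384852 − 0.2908977) / 3 = 0.4876810
R(2,1) = 0.4737533 + (0.4737533 − 0.4384852)/3 = 0.4855093
R(3,1) = 0.4824591 + (0.4824591 − 0.4737533)/3 = 0.4853610
R(2,2) = (16·0.4855093 − 0.4876810) / 15 = 0.4853645
R(3,2) = 0.4853610 + (0.4853610 − 0.4855093)/15 = 0.4853511
R(3,3) = (64·0.4853511 − 0.4853645) / 63 = 0.4853509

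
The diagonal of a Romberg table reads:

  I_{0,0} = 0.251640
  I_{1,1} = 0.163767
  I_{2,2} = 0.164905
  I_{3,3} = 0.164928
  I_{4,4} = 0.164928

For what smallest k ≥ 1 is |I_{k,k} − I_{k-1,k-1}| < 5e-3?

k = 2

|I_{1,1} − I_{0,0}| = 0.087873 ≥ 5e-3
|I_{2,2} − I_{1,1}| = 0.001138 < 5e-3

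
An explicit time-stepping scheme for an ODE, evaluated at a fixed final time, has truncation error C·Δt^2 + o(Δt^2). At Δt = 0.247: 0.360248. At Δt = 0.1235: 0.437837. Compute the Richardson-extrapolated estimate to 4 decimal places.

The leading error scales as Δt^2; refining by a factor of 2 reduces it by 2^2 = 4.
Extrapolated value = (4·A(Δt/2) − A(Δt)) / (4 − 1)
= (4·0.437837 − 0.360248) / 3
= 1.391100 / 3 = 0.463700

0.4637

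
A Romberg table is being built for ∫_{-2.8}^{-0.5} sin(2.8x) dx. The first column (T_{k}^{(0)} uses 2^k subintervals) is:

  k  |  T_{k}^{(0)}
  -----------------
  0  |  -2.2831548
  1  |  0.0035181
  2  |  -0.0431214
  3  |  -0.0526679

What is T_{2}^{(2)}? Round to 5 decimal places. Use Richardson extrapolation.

-0.11363

Richardson extrapolation on the trapezoidal column (denominator 4−1=3):
T_{1}^{(1)} = 0.0035181 + (0.0035181 − (-2.2831548))/3 = 0.7657424
T_{2}^{(1)} = (4·(-0.0431214) − 0.0035181) / 3 = -0.0586679
T_{2}^{(2)} = -0.0586679 + (-0.0586679 − 0.7657424)/15 = -0.1136286
(Column j=1 coincides with Simpson's rule on the same nodes.)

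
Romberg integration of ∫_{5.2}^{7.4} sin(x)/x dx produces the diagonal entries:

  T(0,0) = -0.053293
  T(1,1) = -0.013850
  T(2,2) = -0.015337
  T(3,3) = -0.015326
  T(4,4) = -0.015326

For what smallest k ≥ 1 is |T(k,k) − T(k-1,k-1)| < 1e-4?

k = 3

|T(1,1) − T(0,0)| = 0.039443 ≥ 1e-4
|T(2,2) − T(1,1)| = 0.001487 ≥ 1e-4
|T(3,3) − T(2,2)| = 0.000011 < 1e-4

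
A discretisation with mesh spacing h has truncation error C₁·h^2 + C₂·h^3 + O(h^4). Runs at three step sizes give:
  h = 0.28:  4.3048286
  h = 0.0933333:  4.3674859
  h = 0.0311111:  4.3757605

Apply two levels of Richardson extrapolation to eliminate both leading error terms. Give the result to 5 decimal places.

4.37685

First eliminate the h^2 term (factor 3^2 = 9):
  B₁ = (9·4.3674859 − 4.3048286)/8 = 4.3753181
  B₂ = (9·4.3757605 − 4.3674859)/8 = 4.3767948
Then eliminate the h^3 term (factor 3^3 = 27):
  (27·4.3767948 − 4.3753181)/26 = 4.3768516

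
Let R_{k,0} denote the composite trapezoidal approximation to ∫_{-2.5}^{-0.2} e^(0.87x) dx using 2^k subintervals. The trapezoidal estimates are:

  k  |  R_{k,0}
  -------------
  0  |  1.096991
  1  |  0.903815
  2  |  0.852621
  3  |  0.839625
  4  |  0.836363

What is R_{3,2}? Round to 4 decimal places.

0.8353

R_{2,1} = (4·0.852621 − 0.903815) / 3 = 0.835556
R_{3,1} = (4·0.839625 − 0.852621) / 3 = 0.835293
R_{3,2} = 0.835293 + (0.835293 − 0.835556)/15 = 0.835275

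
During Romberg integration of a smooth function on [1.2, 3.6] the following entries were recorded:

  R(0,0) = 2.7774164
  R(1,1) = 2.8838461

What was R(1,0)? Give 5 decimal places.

From R(1,1) = (4·R(1,0) − R(0,0))/3, solve for R(1,0):
4·R(1,0) = 3·2.8838461 + 2.7774164 = 11.4289547
R(1,0) = 2.8572387

2.85724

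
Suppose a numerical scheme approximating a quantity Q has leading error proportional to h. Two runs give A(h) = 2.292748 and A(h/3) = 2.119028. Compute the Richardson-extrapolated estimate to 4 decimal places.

2.0322

The leading error scales as h; refining by a factor of 3 reduces it by 3^1 = 3.
Extrapolated value = (3·A(h/3) − A(h)) / (3 − 1)
= (3·2.119028 − 2.292748) / 2
= 4.064336 / 2 = 2.032168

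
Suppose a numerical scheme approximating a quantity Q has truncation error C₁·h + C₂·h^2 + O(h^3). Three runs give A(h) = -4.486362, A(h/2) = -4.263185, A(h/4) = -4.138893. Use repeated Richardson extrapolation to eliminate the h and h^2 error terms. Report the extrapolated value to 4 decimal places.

-4.0061

First eliminate the h term (factor 2^1 = 2):
  B₁ = (2·(-4.263185) − (-4.486362))/1 = -4.040008
  B₂ = (2·(-4.138893) − (-4.263185))/1 = -4.014601
Then eliminate the h^2 term (factor 2^2 = 4):
  (4·(-4.014601) − (-4.040008))/3 = -4.006132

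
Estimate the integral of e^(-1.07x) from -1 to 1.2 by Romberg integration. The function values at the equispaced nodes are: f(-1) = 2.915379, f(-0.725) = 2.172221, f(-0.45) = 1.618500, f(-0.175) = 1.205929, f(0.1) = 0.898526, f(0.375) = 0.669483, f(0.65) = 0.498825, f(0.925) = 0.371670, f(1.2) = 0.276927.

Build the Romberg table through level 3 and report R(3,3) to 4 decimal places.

R(0,0) (trapezoid, 1 panel, h=2.2000): 3.511537
R(1,0) (trapezoid, 2 panels, h=1.1000): 2.744147
R(2,0) (trapezoid, 4 panels, h=0.5500): 2.536602
R(3,0) (trapezoid, 8 panels, h=0.2750): 2.483609
R(1,1) = 2.744147 + (2.744147 − 3.511537)/3 = 2.488350
R(2,1) = 2.536602 + (2.536602 − 2.744147)/3 = 2.467420
R(3,1) = 2.483609 + (2.483609 − 2.536602)/3 = 2.465945
R(2,2) = 2.467420 + (2.467420 − 2.488350)/15 = 2.466025
R(3,2) = 2.465945 + (2.465945 − 2.467420)/15 = 2.465847
R(3,3) = 2.465847 + (2.465847 − 2.466025)/63 = 2.465844

2.4658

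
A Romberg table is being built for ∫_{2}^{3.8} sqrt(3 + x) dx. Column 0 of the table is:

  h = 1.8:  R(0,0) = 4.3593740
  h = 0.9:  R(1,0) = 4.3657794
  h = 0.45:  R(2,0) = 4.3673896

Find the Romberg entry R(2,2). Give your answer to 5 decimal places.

R(1,1) = 4.3657794 + (4.3657794 − 4.3593740)/3 = 4.3679145
R(2,1) = (4·4.3673896 − 4.3657794) / 3 = 4.3679263
R(2,2) = (16·4.3679263 − 4.3679145) / 15 = 4.3679271

4.36793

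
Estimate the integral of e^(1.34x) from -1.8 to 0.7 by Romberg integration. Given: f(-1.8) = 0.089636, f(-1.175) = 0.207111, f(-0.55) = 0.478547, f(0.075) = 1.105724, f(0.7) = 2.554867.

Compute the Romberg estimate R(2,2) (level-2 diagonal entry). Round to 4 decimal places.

1.8407

R(0,0) (trapezoid, 1 panel, h=2.5000): 3.305629
R(1,0) (trapezoid, 2 panels, h=1.2500): 2.250998
R(2,0) (trapezoid, 4 panels, h=0.6250): 1.946021
R(1,1) = 2.250998 + (2.250998 − 3.305629)/3 = 1.899454
R(2,1) = 1.946021 + (1.946021 − 2.250998)/3 = 1.844362
R(2,2) = 1.844362 + (1.844362 − 1.899454)/15 = 1.840689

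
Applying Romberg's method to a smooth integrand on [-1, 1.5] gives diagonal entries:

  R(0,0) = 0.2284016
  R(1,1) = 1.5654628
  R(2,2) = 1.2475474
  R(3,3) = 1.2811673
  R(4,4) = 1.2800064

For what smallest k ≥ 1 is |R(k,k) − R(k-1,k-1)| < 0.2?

k = 3

|R(1,1) − R(0,0)| = 1.3370612 ≥ 0.2
|R(2,2) − R(1,1)| = 0.3179154 ≥ 0.2
|R(3,3) − R(2,2)| = 0.0336199 < 0.2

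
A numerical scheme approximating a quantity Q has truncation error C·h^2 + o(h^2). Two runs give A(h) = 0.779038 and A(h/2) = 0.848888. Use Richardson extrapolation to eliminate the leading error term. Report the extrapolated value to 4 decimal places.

Extrapolated value = (4·A(h/2) − A(h)) / (4 − 1)
= (4·0.848888 − 0.779038) / 3
= 2.616514 / 3 = 0.872171

0.8722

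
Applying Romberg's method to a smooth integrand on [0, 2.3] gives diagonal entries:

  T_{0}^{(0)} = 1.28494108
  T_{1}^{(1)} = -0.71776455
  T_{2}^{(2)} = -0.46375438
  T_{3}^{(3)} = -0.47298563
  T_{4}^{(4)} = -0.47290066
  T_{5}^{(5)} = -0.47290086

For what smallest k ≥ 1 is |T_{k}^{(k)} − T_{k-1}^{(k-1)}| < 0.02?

|T_{1}^{(1)} − T_{0}^{(0)}| = 2.00270563 ≥ 0.02
|T_{2}^{(2)} − T_{1}^{(1)}| = 0.25401017 ≥ 0.02
|T_{3}^{(3)} − T_{2}^{(2)}| = 0.00923125 < 0.02

k = 3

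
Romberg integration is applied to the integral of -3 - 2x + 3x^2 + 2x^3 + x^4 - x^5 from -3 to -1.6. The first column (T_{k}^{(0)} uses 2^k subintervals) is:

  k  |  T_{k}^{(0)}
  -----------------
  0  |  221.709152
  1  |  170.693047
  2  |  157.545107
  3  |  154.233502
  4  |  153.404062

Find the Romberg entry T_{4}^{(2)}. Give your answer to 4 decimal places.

153.1274

Richardson extrapolation on the trapezoidal column (denominator 4−1=3):
T_{3}^{(1)} = 154.233502 + (154.233502 − 157.545107)/3 = 153.129634
T_{4}^{(1)} = 153.404062 + (153.404062 − 154.233502)/3 = 153.127582
T_{4}^{(2)} = 153.127582 + (153.127582 − 153.129634)/15 = 153.127445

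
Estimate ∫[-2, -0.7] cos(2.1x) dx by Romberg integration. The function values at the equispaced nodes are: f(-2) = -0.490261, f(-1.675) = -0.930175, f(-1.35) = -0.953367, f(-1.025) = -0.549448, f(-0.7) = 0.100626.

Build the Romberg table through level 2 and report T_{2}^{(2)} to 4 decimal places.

T_{0}^{(0)} (trapezoid, 1 panel, h=1.3000): -0.253263
T_{1}^{(0)} (trapezoid, 2 panels, h=0.6500): -0.746320
T_{2}^{(0)} (trapezoid, 4 panels, h=0.3250): -0.854037
T_{1}^{(1)} = -0.746320 + (-0.746320 − (-0.253263))/3 = -0.910672
T_{2}^{(1)} = -0.854037 + (-0.854037 − (-0.746320))/3 = -0.889943
T_{2}^{(2)} = -0.889943 + (-0.889943 − (-0.910672))/15 = -0.888561

-0.8886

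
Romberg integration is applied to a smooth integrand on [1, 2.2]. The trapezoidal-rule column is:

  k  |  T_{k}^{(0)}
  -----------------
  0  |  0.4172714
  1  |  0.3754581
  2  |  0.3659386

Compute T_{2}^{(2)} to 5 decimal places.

Richardson extrapolation on the trapezoidal column (denominator 4−1=3):
T_{1}^{(1)} = 0.3754581 + (0.3754581 − 0.4172714)/3 = 0.3615203
T_{2}^{(1)} = (4·0.3659386 − 0.3754581) / 3 = 0.3627654
T_{2}^{(2)} = (16·0.3627654 − 0.3615203) / 15 = 0.3628484

0.36285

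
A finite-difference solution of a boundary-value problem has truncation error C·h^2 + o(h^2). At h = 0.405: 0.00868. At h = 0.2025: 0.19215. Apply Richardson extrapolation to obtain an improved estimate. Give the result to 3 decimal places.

0.253

The leading error scales as h^2; refining by a factor of 2 reduces it by 2^2 = 4.
Extrapolated value = (4·A(h/2) − A(h)) / (4 − 1)
= (4·0.19215 − 0.00868) / 3
= 0.75992 / 3 = 0.25331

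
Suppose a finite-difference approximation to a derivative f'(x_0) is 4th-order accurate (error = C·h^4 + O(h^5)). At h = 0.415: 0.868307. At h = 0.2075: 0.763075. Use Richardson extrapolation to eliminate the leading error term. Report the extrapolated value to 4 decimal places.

0.7561

Extrapolated value = (16·A(h/2) − A(h)) / (16 − 1)
= (16·0.763075 − 0.868307) / 15
= 11.340893 / 15 = 0.756060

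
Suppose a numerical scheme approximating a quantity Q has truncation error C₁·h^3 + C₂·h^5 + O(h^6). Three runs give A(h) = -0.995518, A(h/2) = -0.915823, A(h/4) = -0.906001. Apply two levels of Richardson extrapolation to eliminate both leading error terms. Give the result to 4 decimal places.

First eliminate the h^3 term (factor 2^3 = 8):
  B₁ = (8·(-0.915823) − (-0.995518))/7 = -0.904438
  B₂ = (8·(-0.906001) − (-0.915823))/7 = -0.904598
Then eliminate the h^5 term (factor 2^5 = 32):
  (32·(-0.904598) − (-0.904438))/31 = -0.904603

-0.9046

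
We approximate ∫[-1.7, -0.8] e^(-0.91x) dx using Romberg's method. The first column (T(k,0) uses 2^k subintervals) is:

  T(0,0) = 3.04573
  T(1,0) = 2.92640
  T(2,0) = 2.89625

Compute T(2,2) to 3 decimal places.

2.886

Richardson extrapolation on the trapezoidal column (denominator 4−1=3):
T(1,1) = (4·2.92640 − 3.04573) / 3 = 2.88662
T(2,1) = 2.89625 + (2.89625 − 2.92640)/3 = 2.88620
T(2,2) = (16·2.88620 − 2.88662) / 15 = 2.88617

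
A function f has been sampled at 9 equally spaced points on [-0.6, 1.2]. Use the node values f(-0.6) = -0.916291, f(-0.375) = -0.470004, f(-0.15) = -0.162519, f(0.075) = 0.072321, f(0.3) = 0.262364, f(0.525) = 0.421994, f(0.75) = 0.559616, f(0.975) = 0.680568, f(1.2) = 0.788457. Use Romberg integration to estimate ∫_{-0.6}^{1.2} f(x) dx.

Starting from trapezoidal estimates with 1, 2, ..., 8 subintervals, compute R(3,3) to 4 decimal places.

R(0,0) (trapezoid, 1 panel, h=1.8000): -0.115051
R(1,0) (trapezoid, 2 panels, h=0.9000): 0.178602
R(2,0) (trapezoid, 4 panels, h=0.4500): 0.267995
R(3,0) (trapezoid, 8 panels, h=0.2250): 0.292595
R(1,1) = 0.178602 + (0.178602 − (-0.115051))/3 = 0.276486
R(2,1) = 0.267995 + (0.267995 − 0.178602)/3 = 0.297793
R(3,1) = 0.292595 + (0.292595 − 0.267995)/3 = 0.300795
R(2,2) = 0.297793 + (0.297793 − 0.276486)/15 = 0.299213
R(3,2) = 0.300795 + (0.300795 − 0.297793)/15 = 0.300995
R(3,3) = 0.300995 + (0.300995 − 0.299213)/63 = 0.301023

0.3010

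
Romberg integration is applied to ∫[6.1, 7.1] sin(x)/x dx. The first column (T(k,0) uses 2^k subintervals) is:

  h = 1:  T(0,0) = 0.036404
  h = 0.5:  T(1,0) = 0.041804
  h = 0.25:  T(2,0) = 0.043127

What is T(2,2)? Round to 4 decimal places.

Richardson extrapolation on the trapezoidal column (denominator 4−1=3):
T(1,1) = (4·0.041804 − 0.036404) / 3 = 0.043604
T(2,1) = 0.043127 + (0.043127 − 0.041804)/3 = 0.043568
T(2,2) = (16·0.043568 − 0.043604) / 15 = 0.043566

0.0436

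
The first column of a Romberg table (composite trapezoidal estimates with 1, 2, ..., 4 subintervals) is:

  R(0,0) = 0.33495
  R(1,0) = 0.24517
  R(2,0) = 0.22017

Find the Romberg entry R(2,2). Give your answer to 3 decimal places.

0.212

R(1,1) = 0.24517 + (0.24517 − 0.33495)/3 = 0.21524
R(2,1) = 0.22017 + (0.22017 − 0.24517)/3 = 0.21184
R(2,2) = 0.21184 + (0.21184 − 0.21524)/15 = 0.21161
(Column j=1 coincides with Simpson's rule on the same nodes.)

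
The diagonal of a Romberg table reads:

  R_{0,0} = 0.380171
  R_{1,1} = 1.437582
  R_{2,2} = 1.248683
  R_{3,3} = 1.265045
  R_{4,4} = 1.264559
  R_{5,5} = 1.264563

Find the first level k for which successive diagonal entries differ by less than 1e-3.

|R_{1,1} − R_{0,0}| = 1.057411 ≥ 1e-3
|R_{2,2} − R_{1,1}| = 0.188899 ≥ 1e-3
|R_{3,3} − R_{2,2}| = 0.016362 ≥ 1e-3
|R_{4,4} − R_{3,3}| = 0.000486 < 1e-3

k = 4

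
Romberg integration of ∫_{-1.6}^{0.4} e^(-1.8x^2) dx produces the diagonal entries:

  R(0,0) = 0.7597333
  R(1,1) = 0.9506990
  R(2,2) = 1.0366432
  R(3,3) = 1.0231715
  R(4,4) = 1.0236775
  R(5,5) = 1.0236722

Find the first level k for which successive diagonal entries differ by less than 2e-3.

k = 4

|R(1,1) − R(0,0)| = 0.1909657 ≥ 2e-3
|R(2,2) − R(1,1)| = 0.0859442 ≥ 2e-3
|R(3,3) − R(2,2)| = 0.0134717 ≥ 2e-3
|R(4,4) − R(3,3)| = 0.0005060 < 2e-3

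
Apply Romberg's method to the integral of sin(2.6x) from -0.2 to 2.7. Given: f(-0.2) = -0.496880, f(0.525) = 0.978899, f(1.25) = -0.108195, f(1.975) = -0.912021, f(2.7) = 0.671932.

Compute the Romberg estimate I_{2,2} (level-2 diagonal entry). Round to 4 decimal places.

0.0666

I_{0,0} (trapezoid, 1 panel, h=2.9000): 0.253825
I_{1,0} (trapezoid, 2 panels, h=1.4500): -0.029970
I_{2,0} (trapezoid, 4 panels, h=0.7250): 0.033502
I_{1,1} = -0.029970 + (-0.029970 − 0.253825)/3 = -0.124568
I_{2,1} = 0.033502 + (0.033502 − (-0.029970))/3 = 0.054659
I_{2,2} = 0.054659 + (0.054659 − (-0.124568))/15 = 0.066607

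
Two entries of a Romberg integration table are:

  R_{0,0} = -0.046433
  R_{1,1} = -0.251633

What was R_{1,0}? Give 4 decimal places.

From R_{1,1} = (4·R_{1,0} − R_{0,0})/3, solve for R_{1,0}:
4·R_{1,0} = 3·(-0.251633) + (-0.046433) = -0.801332
R_{1,0} = -0.200333

-0.2003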